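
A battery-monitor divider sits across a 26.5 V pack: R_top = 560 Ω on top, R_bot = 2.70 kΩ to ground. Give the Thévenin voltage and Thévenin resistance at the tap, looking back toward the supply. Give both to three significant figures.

V_th = 21.9 V, R_th = 464 Ω

V_th is the open-circuit tap voltage: 26.5 × 2700/(560 + 2700) = 21.9 V.
With the supply zeroed, R_top and R_bot appear in parallel from the tap: R_th = R_top‖R_bot = (560 × 2700)/3260 = 464 Ω.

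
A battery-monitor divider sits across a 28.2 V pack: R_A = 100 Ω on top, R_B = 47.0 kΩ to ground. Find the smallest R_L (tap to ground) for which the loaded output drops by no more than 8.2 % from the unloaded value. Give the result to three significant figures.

Output resistance R_th = R_A‖R_B = (100 × 47000)/47100 = 99.79 Ω.
The fractional drop is R_th/(R_th + R_L); requiring this ≤ 0.0820 gives R_L ≥ R_th(1/0.0820 − 1) = 99.79 × 11.20 = 1.12 kΩ.

R_L(min) ≈ 1.12 kΩ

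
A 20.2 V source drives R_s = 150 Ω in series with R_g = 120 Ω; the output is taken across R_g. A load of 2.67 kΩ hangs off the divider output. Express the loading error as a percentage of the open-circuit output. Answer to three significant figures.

2.44 %

The divider's output (Thévenin) resistance is R_s‖R_g = 66.67 Ω.
Fractional drop under load = R_th/(R_th + R_L) = 66.67 / (66.67 + 2670) = 0.02436.
So the output falls by 2.44 %.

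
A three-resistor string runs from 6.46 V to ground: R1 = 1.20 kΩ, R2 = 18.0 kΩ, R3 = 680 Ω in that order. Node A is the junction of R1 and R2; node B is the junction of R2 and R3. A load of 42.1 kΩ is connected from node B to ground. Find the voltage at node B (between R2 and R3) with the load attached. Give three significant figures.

At node B, R3 is in parallel with the load: R3‖R_L = 669.2 Ω.
Below node A the resistance is R2 + (R3‖R_L) = 18670 Ω, so V_A = 6.46 × 18670/19870 = 6.070 V.
Then V_B = V_A × (R3‖R_L)/(R2 + R3‖R_L) = 6.070 × 669.2/18670 = 0.218 V.

V ≈ 0.218 V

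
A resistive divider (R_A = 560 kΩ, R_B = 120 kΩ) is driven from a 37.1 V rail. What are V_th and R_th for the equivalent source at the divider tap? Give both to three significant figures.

V_th is the open-circuit tap voltage: 37.1 × 120/(560 + 120) = 6.55 V.
With the supply zeroed, R_A and R_B appear in parallel from the tap: R_th = R_A‖R_B = (560 × 120)/680.0 = 98.8 kΩ.

V_th = 6.55 V, R_th = 98.8 kΩ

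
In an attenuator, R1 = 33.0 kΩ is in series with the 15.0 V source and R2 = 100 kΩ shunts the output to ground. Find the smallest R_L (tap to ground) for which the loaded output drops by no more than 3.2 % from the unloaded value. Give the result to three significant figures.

Output resistance R_th = R1‖R2 = (33.0 × 100)/133.0 = 24.81 kΩ.
The fractional drop is R_th/(R_th + R_L); requiring this ≤ 0.0320 gives R_L ≥ R_th(1/0.0320 − 1) = 24.81 × 30.25 = 751 kΩ.

R_L(min) ≈ 751 kΩ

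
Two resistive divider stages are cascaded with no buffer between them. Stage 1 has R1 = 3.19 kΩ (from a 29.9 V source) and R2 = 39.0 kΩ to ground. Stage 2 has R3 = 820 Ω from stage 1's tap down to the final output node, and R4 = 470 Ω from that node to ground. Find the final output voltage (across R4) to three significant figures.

V_out ≈ 3.06 V

Stage 2 presents R3+R4 = 1290 Ω as a load on stage 1's tap.
Stage 1's lower leg becomes R2‖(R3+R4) = 1249 Ω, so V_mid = 29.9 × 1249/4439 = 8.411 V.
Stage 2 is itself unloaded: V_out = V_mid × R4/(R3+R4) = 8.411 × 470/1290 = 3.06 V.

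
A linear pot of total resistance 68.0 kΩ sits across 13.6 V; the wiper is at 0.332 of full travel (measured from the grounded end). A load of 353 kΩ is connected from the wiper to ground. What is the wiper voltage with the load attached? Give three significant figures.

The wiper splits the pot into (1−α)R = 45.42 kΩ above and αR = 22.58 kΩ below.
Lower section ‖ load = 21.22 kΩ.
V_wiper = 13.6 × 21.22/(45.42 + 21.22) = 4.33 V.

V ≈ 4.33 V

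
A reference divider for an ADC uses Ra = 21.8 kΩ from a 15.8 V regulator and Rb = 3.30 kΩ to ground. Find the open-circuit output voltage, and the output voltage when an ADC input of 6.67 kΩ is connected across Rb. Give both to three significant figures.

Open-circuit: V = 15.8 × 3.30/(21.8 + 3.30) = 2.08 V.
With the load, Rb becomes Rb‖R_L = 2.208 kΩ, so V = 15.8 × 2.208/24.01 = 1.45 V.

Unloaded: 2.08 V; loaded: 1.45 V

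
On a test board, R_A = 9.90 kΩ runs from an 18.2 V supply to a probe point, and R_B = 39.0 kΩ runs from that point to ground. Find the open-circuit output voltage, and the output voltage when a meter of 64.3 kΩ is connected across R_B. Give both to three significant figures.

Open-circuit: V = 18.2 × 39.0/(9.90 + 39.0) = 14.5 V.
With the load, R_B becomes R_B‖R_L = 24.28 kΩ, so V = 18.2 × 24.28/34.18 = 12.9 V.

Unloaded: 14.5 V; loaded: 12.9 V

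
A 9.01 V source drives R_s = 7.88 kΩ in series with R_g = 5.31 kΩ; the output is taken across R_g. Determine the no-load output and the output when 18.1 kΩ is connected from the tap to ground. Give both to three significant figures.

Unloaded: 3.63 V; loaded: 3.09 V

Open-circuit: V = 9.01 × 5.31/(7.88 + 5.31) = 3.63 V.
With the load, R_g becomes R_g‖R_L = 4.106 kΩ, so V = 9.01 × 4.106/11.99 = 3.09 V.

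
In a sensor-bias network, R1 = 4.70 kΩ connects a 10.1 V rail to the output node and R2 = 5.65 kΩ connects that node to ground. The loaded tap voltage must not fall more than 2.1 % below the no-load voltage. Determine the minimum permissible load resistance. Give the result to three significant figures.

Output resistance R_th = R1‖R2 = (4.70 × 5.65)/10.35 = 2.566 kΩ.
The fractional drop is R_th/(R_th + R_L); requiring this ≤ 0.0210 gives R_L ≥ R_th(1/0.0210 − 1) = 2.566 × 46.62 = 120 kΩ.

R_L(min) ≈ 120 kΩ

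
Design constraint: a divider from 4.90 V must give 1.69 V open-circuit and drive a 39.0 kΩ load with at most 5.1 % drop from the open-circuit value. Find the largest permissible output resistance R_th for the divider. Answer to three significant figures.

Loading drop = R_th/(R_th + R_L) ≤ 0.0510, so R_th ≤ R_L · ε/(1−ε) = 39.0 kΩ × 0.0510/0.9490 = 2.10 kΩ.

R_th ≤ 2.10 kΩ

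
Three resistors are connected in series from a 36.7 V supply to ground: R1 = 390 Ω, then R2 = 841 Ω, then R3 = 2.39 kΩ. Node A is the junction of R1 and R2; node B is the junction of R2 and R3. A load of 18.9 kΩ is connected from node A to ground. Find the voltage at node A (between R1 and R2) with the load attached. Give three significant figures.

Below node A the series string R2+R3 = 3231 Ω sits in parallel with the 18900 Ω load: 2759 Ω.
V_A = 36.7 × 2759/(390 + 2759) = 32.2 V.

V ≈ 32.2 V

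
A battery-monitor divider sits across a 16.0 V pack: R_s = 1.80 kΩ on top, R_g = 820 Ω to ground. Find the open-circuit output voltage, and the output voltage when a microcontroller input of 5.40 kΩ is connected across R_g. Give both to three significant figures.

Unloaded: 5.01 V; loaded: 4.53 V

Open-circuit: V = 16.0 × 820/(1800 + 820) = 5.01 V.
With the load, R_g becomes R_g‖R_L = 711.9 Ω, so V = 16.0 × 711.9/2512 = 4.53 V.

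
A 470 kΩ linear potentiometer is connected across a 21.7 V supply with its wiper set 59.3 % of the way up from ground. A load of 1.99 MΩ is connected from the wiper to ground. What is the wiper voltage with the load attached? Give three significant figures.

V ≈ 12.2 V

The wiper splits the pot into (1−α)R = 191.3 kΩ above and αR = 278.7 kΩ below.
Lower section ‖ load = 244.5 kΩ.
V_wiper = 21.7 × 244.5/(191.3 + 244.5) = 12.2 V.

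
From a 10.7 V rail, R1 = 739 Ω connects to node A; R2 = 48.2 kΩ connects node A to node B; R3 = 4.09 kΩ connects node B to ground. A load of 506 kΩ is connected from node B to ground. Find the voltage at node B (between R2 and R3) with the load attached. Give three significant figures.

At node B, R3 is in parallel with the load: R3‖R_L = 4057 Ω.
Below node A the resistance is R2 + (R3‖R_L) = 52260 Ω, so V_A = 10.7 × 52260/53000 = 10.55 V.
Then V_B = V_A × (R3‖R_L)/(R2 + R3‖R_L) = 10.55 × 4057/52260 = 0.819 V.

V ≈ 0.819 V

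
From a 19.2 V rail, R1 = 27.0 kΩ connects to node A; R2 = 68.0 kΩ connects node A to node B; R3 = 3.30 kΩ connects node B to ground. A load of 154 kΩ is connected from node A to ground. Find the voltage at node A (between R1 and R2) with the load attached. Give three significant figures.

Below node A the series string R2+R3 = 71.30 kΩ sits in parallel with the 154 kΩ load: 48.74 kΩ.
V_A = 19.2 × 48.74/(27.0 + 48.74) = 12.4 V.

V ≈ 12.4 V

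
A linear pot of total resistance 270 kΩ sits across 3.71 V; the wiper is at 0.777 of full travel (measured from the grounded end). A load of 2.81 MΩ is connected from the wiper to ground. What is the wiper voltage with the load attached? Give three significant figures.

V ≈ 2.84 V

The wiper splits the pot into (1−α)R = 60.21 kΩ above and αR = 209.8 kΩ below.
Lower section ‖ load = 195.2 kΩ.
V_wiper = 3.71 × 195.2/(60.21 + 195.2) = 2.84 V.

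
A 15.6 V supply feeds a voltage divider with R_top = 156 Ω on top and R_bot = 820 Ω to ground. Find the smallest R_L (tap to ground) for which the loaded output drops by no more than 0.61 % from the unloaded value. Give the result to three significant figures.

R_L(min) ≈ 21.4 kΩ

Output resistance R_th = R_top‖R_bot = (156 × 820)/976.0 = 131.1 Ω.
The fractional drop is R_th/(R_th + R_L); requiring this ≤ 0.00610 gives R_L ≥ R_th(1/0.00610 − 1) = 131.1 × 162.9 = 21.4 kΩ.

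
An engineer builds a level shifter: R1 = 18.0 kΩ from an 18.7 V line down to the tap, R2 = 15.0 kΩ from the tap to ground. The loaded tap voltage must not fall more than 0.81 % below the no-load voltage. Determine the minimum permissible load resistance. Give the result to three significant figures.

Output resistance R_th = R1‖R2 = (18.0 × 15.0)/33.00 = 8.182 kΩ.
The fractional drop is R_th/(R_th + R_L); requiring this ≤ 0.00810 gives R_L ≥ R_th(1/0.00810 − 1) = 8.182 × 122.5 = 1.00 MΩ.

R_L(min) ≈ 1.00 MΩ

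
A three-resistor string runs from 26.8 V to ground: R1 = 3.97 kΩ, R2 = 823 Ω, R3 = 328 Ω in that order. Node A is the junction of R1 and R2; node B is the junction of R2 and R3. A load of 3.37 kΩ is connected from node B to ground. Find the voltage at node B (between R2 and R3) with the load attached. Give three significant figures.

At node B, R3 is in parallel with the load: R3‖R_L = 298.9 Ω.
Below node A the resistance is R2 + (R3‖R_L) = 1122 Ω, so V_A = 26.8 × 1122/5092 = 5.905 V.
Then V_B = V_A × (R3‖R_L)/(R2 + R3‖R_L) = 5.905 × 298.9/1122 = 1.57 V.

V ≈ 1.57 V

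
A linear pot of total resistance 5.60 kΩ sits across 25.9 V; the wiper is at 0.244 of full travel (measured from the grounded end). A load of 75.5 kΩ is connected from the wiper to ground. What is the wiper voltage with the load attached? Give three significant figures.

V ≈ 6.23 V

The wiper splits the pot into (1−α)R = 4.234 kΩ above and αR = 1.366 kΩ below.
Lower section ‖ load = 1.342 kΩ.
V_wiper = 25.9 × 1.342/(4.234 + 1.342) = 6.23 V.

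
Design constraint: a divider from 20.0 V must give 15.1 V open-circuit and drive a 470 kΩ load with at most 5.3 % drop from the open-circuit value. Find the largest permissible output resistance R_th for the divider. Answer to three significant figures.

R_th ≤ 26.3 kΩ

Loading drop = R_th/(R_th + R_L) ≤ 0.0530, so R_th ≤ R_L · ε/(1−ε) = 470 kΩ × 0.0530/0.9470 = 26.3 kΩ.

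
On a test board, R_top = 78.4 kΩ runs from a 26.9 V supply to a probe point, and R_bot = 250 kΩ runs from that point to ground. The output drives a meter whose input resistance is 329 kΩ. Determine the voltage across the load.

The load sits in parallel with R_bot: R_bot‖R_L = (250 × 329) / (250 + 329) = 142.1 kΩ.
V_out = 26.9 × 142.1 / (78.4 + 142.1) = 26.9 × 142.1/220.5 = 17.3 V.
(Unloaded it would have been 20.5 V.)

V_out ≈ 17.3 V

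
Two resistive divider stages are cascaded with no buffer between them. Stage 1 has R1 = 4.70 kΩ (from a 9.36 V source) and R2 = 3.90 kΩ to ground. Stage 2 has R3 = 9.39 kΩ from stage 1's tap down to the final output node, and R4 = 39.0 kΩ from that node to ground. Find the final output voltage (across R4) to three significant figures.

V_out ≈ 3.28 V

Stage 2 presents R3+R4 = 48.39 kΩ as a load on stage 1's tap.
Stage 1's lower leg becomes R2‖(R3+R4) = 3.609 kΩ, so V_mid = 9.36 × 3.609/8.309 = 4.066 V.
Stage 2 is itself unloaded: V_out = V_mid × R4/(R3+R4) = 4.066 × 39.0/48.39 = 3.28 V.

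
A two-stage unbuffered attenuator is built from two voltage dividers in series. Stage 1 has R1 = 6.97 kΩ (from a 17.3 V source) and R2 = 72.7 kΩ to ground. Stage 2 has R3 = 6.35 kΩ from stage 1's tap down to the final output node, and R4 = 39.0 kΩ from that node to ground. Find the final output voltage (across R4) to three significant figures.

Stage 2 presents R3+R4 = 45.35 kΩ as a load on stage 1's tap.
Stage 1's lower leg becomes R2‖(R3+R4) = 27.93 kΩ, so V_mid = 17.3 × 27.93/34.90 = 13.84 V.
Stage 2 is itself unloaded: V_out = V_mid × R4/(R3+R4) = 13.84 × 39.0/45.35 = 11.9 V.

V_out ≈ 11.9 V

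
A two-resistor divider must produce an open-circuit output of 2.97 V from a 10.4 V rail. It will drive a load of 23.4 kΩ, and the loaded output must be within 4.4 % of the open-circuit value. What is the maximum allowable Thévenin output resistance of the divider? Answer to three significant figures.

Loading drop = R_th/(R_th + R_L) ≤ 0.0440, so R_th ≤ R_L · ε/(1−ε) = 23.4 kΩ × 0.0440/0.9560 = 1.08 kΩ.

R_th ≤ 1.08 kΩ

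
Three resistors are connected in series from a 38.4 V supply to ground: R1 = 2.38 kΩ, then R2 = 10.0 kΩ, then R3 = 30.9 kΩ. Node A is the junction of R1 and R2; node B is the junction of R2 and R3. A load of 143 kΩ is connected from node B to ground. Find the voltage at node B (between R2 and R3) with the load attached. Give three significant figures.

V ≈ 25.8 V

At node B, R3 is in parallel with the load: R3‖R_L = 25.41 kΩ.
Below node A the resistance is R2 + (R3‖R_L) = 35.41 kΩ, so V_A = 38.4 × 35.41/37.79 = 35.98 V.
Then V_B = V_A × (R3‖R_L)/(R2 + R3‖R_L) = 35.98 × 25.41/35.41 = 25.8 V.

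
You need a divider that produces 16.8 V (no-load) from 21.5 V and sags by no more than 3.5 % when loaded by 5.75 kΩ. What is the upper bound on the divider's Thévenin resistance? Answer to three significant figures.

R_th ≤ 209 Ω

Loading drop = R_th/(R_th + R_L) ≤ 0.0350, so R_th ≤ R_L · ε/(1−ε) = 5.75 kΩ × 0.0350/0.9650 = 209 Ω.
(Any R1, R2 with R2/(R1+R2) = 0.781 and R1‖R2 ≤ 209 Ω will meet the spec.)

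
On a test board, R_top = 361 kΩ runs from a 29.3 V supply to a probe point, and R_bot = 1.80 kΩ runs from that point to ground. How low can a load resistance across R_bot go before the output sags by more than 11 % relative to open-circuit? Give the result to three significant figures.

R_L(min) ≈ 14.5 kΩ

Output resistance R_th = R_top‖R_bot = (361 × 1.80)/362.8 = 1.791 kΩ.
The fractional drop is R_th/(R_th + R_L); requiring this ≤ 0.110 gives R_L ≥ R_th(1/0.110 − 1) = 1.791 × 8.091 = 14.5 kΩ.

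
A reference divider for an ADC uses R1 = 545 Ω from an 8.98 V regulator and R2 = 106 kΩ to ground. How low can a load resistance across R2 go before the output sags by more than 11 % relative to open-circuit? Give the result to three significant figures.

R_L(min) ≈ 4.39 kΩ

Output resistance R_th = R1‖R2 = (545 × 106000)/106500 = 542.2 Ω.
The fractional drop is R_th/(R_th + R_L); requiring this ≤ 0.110 gives R_L ≥ R_th(1/0.110 − 1) = 542.2 × 8.091 = 4.39 kΩ.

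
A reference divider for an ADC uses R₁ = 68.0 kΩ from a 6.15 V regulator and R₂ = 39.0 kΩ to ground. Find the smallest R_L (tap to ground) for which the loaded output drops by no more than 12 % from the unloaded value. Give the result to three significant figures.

R_L(min) ≈ 182 kΩ

Output resistance R_th = R₁‖R₂ = (68.0 × 39.0)/107.0 = 24.79 kΩ.
The fractional drop is R_th/(R_th + R_L); requiring this ≤ 0.120 gives R_L ≥ R_th(1/0.120 − 1) = 24.79 × 7.333 = 182 kΩ.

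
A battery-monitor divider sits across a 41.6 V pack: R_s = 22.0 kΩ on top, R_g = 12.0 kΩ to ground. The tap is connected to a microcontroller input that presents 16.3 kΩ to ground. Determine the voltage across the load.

V_out ≈ 9.94 V

The load sits in parallel with R_g: R_g‖R_L = (12.0 × 16.3) / (12.0 + 16.3) = 6.912 kΩ.
V_out = 41.6 × 6.912 / (22.0 + 6.912) = 41.6 × 6.912/28.91 = 9.94 V.
(Unloaded it would have been 14.7 V.)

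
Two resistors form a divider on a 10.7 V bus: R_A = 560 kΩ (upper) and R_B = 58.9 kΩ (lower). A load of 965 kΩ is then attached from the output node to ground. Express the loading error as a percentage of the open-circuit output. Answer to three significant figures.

The divider's output (Thévenin) resistance is R_A‖R_B = 53.29 kΩ.
Fractional drop under load = R_th/(R_th + R_L) = 53.29 / (53.29 + 965) = 0.05234.
So the output falls by 5.23 %.

5.23 %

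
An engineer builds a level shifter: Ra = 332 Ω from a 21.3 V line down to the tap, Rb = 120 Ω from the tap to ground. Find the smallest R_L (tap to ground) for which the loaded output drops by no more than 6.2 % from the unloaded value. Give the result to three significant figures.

Output resistance R_th = Ra‖Rb = (332 × 120)/452.0 = 88.14 Ω.
The fractional drop is R_th/(R_th + R_L); requiring this ≤ 0.0620 gives R_L ≥ R_th(1/0.0620 − 1) = 88.14 × 15.13 = 1.33 kΩ.

R_L(min) ≈ 1.33 kΩ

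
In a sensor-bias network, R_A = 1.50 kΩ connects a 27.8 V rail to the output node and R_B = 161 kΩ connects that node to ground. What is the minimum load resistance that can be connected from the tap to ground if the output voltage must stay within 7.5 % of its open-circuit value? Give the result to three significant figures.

Output resistance R_th = R_A‖R_B = (1.50 × 161)/162.5 = 1.486 kΩ.
The fractional drop is R_th/(R_th + R_L); requiring this ≤ 0.0750 gives R_L ≥ R_th(1/0.0750 − 1) = 1.486 × 12.33 = 18.3 kΩ.

R_L(min) ≈ 18.3 kΩ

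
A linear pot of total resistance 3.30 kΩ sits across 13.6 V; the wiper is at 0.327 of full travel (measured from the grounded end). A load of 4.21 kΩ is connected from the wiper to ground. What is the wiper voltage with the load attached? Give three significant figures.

The wiper splits the pot into (1−α)R = 2.221 kΩ above and αR = 1.079 kΩ below.
Lower section ‖ load = 0.8589 kΩ.
V_wiper = 13.6 × 0.8589/(2.221 + 0.8589) = 3.79 V.

V ≈ 3.79 V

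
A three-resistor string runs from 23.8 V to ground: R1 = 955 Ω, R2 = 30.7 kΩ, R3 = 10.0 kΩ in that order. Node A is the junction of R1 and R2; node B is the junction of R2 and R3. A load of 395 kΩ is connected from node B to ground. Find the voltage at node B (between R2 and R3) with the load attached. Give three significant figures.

V ≈ 5.61 V

At node B, R3 is in parallel with the load: R3‖R_L = 9753 Ω.
Below node A the resistance is R2 + (R3‖R_L) = 40450 Ω, so V_A = 23.8 × 40450/41410 = 23.25 V.
Then V_B = V_A × (R3‖R_L)/(R2 + R3‖R_L) = 23.25 × 9753/40450 = 5.61 V.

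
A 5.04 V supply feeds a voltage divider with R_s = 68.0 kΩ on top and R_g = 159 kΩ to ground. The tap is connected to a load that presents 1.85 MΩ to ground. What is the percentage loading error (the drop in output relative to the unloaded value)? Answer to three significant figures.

2.51 %

The divider's output (Thévenin) resistance is R_s‖R_g = 47.63 kΩ.
Fractional drop under load = R_th/(R_th + R_L) = 47.63 / (47.63 + 1850) = 0.02510.
So the output falls by 2.51 %.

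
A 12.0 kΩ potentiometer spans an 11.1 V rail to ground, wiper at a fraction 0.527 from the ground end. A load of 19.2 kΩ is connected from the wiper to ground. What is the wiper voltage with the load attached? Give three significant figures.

V ≈ 5.06 V

The wiper splits the pot into (1−α)R = 5.676 kΩ above and αR = 6.324 kΩ below.
Lower section ‖ load = 4.757 kΩ.
V_wiper = 11.1 × 4.757/(5.676 + 4.757) = 5.06 V.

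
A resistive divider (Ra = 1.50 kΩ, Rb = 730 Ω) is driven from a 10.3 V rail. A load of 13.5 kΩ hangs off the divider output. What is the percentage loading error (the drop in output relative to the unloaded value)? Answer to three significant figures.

3.51 %

The divider's output (Thévenin) resistance is Ra‖Rb = 491.0 Ω.
Fractional drop under load = R_th/(R_th + R_L) = 491.0 / (491.0 + 13500) = 0.03510.
So the output falls by 3.51 %.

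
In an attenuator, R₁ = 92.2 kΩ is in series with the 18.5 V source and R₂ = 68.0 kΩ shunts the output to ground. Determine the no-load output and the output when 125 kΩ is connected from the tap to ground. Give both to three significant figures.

Open-circuit: V = 18.5 × 68.0/(92.2 + 68.0) = 7.85 V.
With the load, R₂ becomes R₂‖R_L = 44.04 kΩ, so V = 18.5 × 44.04/136.2 = 5.98 V.

Unloaded: 7.85 V; loaded: 5.98 V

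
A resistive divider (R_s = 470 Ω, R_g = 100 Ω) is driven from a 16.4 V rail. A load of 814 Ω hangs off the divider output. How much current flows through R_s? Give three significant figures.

I ≈ 29.3 mA

R_g‖R_L = 89.06 Ω, so the source sees R_s + R_g‖R_L = 559.1 Ω.
I = 16.4 V / 559.1 Ω = 29.3 mA.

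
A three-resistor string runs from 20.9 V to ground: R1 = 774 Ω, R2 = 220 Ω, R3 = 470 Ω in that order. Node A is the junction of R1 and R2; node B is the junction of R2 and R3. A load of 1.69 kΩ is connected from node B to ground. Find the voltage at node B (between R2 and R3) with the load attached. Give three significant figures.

At node B, R3 is in parallel with the load: R3‖R_L = 367.7 Ω.
Below node A the resistance is R2 + (R3‖R_L) = 587.7 Ω, so V_A = 20.9 × 587.7/1362 = 9.021 V.
Then V_B = V_A × (R3‖R_L)/(R2 + R3‖R_L) = 9.021 × 367.7/587.7 = 5.64 V.

V ≈ 5.64 V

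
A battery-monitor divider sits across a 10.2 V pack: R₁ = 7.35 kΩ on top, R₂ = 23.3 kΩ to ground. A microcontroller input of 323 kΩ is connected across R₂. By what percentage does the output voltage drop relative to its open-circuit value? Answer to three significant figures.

The divider's output (Thévenin) resistance is R₁‖R₂ = 5.587 kΩ.
Fractional drop under load = R_th/(R_th + R_L) = 5.587 / (5.587 + 323) = 0.01700.
So the output falls by 1.70 %.

1.70 %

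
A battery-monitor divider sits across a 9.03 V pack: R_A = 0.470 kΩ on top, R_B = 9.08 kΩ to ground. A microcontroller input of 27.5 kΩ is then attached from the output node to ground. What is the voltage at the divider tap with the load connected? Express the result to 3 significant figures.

V_out ≈ 8.45 V

The load sits in parallel with R_B: R_B‖R_L = (9080 × 27500) / (9080 + 27500) = 6826 Ω.
V_out = 9.03 × 6826 / (470 + 6826) = 9.03 × 6826/7296 = 8.45 V.
(Unloaded it would have been 8.59 V.)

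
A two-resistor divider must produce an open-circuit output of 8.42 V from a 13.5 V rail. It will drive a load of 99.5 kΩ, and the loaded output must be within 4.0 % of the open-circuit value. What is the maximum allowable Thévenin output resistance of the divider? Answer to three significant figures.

Loading drop = R_th/(R_th + R_L) ≤ 0.0400, so R_th ≤ R_L · ε/(1−ε) = 99.5 kΩ × 0.0400/0.9600 = 4.15 kΩ.

R_th ≤ 4.15 kΩ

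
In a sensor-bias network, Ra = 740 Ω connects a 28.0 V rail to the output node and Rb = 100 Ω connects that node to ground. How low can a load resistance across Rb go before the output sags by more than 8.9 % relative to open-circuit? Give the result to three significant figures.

Output resistance R_th = Ra‖Rb = (740 × 100)/840.0 = 88.10 Ω.
The fractional drop is R_th/(R_th + R_L); requiring this ≤ 0.0890 gives R_L ≥ R_th(1/0.0890 − 1) = 88.10 × 10.24 = 902 Ω.

R_L(min) ≈ 902 Ω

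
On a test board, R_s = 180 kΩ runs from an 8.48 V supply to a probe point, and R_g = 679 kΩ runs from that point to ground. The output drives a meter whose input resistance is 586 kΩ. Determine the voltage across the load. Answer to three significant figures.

The load sits in parallel with R_g: R_g‖R_L = (679 × 586) / (679 + 586) = 314.5 kΩ.
V_out = 8.48 × 314.5 / (180 + 314.5) = 8.48 × 314.5/494.5 = 5.39 V.
(Unloaded it would have been 6.70 V.)

V_out ≈ 5.39 V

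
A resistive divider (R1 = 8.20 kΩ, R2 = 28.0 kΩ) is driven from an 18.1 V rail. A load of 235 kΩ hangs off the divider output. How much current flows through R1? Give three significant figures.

I ≈ 0.545 mA

R2‖R_L = 25.02 kΩ, so the source sees R1 + R2‖R_L = 33.22 kΩ.
I = 18.1 V / 33.22 kΩ = 0.545 mA.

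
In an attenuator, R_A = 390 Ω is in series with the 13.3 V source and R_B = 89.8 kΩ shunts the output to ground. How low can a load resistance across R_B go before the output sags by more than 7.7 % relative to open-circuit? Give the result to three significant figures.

R_L(min) ≈ 4.65 kΩ

Output resistance R_th = R_A‖R_B = (390 × 89800)/90190 = 388.3 Ω.
The fractional drop is R_th/(R_th + R_L); requiring this ≤ 0.0770 gives R_L ≥ R_th(1/0.0770 − 1) = 388.3 × 11.99 = 4.65 kΩ.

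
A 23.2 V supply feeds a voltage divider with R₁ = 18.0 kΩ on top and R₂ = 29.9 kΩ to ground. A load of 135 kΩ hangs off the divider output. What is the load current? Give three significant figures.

I_L ≈ 0.0990 mA

R₂‖R_L = 24.48 kΩ; V_out = 23.2 × 24.48/42.48 = 13.37 V.
I_L = V_out / R_L = 13.37 / 135 kΩ = 0.0990 mA.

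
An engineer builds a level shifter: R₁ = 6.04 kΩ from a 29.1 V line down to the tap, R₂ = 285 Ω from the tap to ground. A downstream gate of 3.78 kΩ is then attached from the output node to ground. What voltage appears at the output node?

V_out ≈ 1.22 V

The load sits in parallel with R₂: R₂‖R_L = (285 × 3780) / (285 + 3780) = 265.0 Ω.
V_out = 29.1 × 265.0 / (6040 + 265.0) = 29.1 × 265.0/6305 = 1.22 V.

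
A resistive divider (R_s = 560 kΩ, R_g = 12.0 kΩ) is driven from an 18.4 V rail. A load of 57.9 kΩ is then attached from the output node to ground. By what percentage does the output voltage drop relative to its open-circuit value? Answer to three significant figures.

16.9 %

Unloaded V = 18.4 × 12.0/572.0 = 0.3860 V.
Loaded: R_g‖R_L = 9.940 kΩ, giving V = 18.4 × 9.940/569.9 = 0.3209 V.
Drop = (0.3860 − 0.3209) / 0.3860 = 16.9 %.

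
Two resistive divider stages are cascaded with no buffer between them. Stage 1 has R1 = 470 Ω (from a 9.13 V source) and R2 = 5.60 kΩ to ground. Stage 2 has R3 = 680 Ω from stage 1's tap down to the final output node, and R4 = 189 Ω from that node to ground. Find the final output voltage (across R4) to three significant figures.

V_out ≈ 1.22 V

Stage 2 presents R3+R4 = 869.0 Ω as a load on stage 1's tap.
Stage 1's lower leg becomes R2‖(R3+R4) = 752.3 Ω, so V_mid = 9.13 × 752.3/1222 = 5.619 V.
Stage 2 is itself unloaded: V_out = V_mid × R4/(R3+R4) = 5.619 × 189/869.0 = 1.22 V.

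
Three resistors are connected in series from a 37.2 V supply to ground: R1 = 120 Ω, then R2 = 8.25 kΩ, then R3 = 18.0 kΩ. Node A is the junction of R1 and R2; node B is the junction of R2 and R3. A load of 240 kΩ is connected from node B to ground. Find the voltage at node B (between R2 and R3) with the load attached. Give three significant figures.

At node B, R3 is in parallel with the load: R3‖R_L = 16740 Ω.
Below node A the resistance is R2 + (R3‖R_L) = 24990 Ω, so V_A = 37.2 × 24990/25110 = 37.02 V.
Then V_B = V_A × (R3‖R_L)/(R2 + R3‖R_L) = 37.02 × 16740/24990 = 24.8 V.

V ≈ 24.8 V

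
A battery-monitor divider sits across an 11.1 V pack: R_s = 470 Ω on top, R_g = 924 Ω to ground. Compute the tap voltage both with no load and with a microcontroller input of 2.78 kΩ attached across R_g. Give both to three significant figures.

Open-circuit: V = 11.1 × 924/(470 + 924) = 7.36 V.
With the load, R_g becomes R_g‖R_L = 693.5 Ω, so V = 11.1 × 693.5/1163 = 6.62 V.

Unloaded: 7.36 V; loaded: 6.62 V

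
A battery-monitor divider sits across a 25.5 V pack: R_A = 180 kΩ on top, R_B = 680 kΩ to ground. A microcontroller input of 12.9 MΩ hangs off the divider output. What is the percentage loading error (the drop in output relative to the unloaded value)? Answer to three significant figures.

1.09 %

The divider's output (Thévenin) resistance is R_A‖R_B = 142.3 kΩ.
Fractional drop under load = R_th/(R_th + R_L) = 142.3 / (142.3 + 12900) = 0.01091.
So the output falls by 1.09 %.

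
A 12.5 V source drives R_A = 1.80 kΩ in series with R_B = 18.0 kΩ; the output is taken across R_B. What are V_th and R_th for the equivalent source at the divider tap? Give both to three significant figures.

V_th is the open-circuit tap voltage: 12.5 × 18.0/(1.80 + 18.0) = 11.4 V.
With the supply zeroed, R_A and R_B appear in parallel from the tap: R_th = R_A‖R_B = (1.80 × 18.0)/19.80 = 1.64 kΩ.

V_th = 11.4 V, R_th = 1.64 kΩ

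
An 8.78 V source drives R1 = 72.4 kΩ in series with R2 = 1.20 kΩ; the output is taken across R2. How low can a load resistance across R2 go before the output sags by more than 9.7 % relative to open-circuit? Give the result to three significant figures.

Output resistance R_th = R1‖R2 = (72.4 × 1.20)/73.60 = 1.180 kΩ.
The fractional drop is R_th/(R_th + R_L); requiring this ≤ 0.0970 gives R_L ≥ R_th(1/0.0970 − 1) = 1.180 × 9.309 = 11.0 kΩ.

R_L(min) ≈ 11.0 kΩ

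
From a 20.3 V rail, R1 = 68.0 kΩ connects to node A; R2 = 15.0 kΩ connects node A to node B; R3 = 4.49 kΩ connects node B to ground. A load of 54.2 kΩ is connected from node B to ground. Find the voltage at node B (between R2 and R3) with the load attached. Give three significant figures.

V ≈ 0.966 V

At node B, R3 is in parallel with the load: R3‖R_L = 4.146 kΩ.
Below node A the resistance is R2 + (R3‖R_L) = 19.15 kΩ, so V_A = 20.3 × 19.15/87.15 = 4.460 V.
Then V_B = V_A × (R3‖R_L)/(R2 + R3‖R_L) = 4.460 × 4.146/19.15 = 0.966 V.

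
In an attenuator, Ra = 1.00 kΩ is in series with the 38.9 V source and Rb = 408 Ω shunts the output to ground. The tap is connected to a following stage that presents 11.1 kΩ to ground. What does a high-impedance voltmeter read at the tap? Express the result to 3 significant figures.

V_out ≈ 11.0 V

The load sits in parallel with Rb: Rb‖R_L = (408 × 11100) / (408 + 11100) = 393.5 Ω.
V_out = 38.9 × 393.5 / (1000 + 393.5) = 38.9 × 393.5/1394 = 11.0 V.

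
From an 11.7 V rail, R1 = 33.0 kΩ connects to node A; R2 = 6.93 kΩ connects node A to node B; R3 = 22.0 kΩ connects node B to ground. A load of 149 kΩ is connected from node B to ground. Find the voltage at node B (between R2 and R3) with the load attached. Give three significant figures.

V ≈ 3.80 V

At node B, R3 is in parallel with the load: R3‖R_L = 19.17 kΩ.
Below node A the resistance is R2 + (R3‖R_L) = 26.10 kΩ, so V_A = 11.7 × 26.10/59.10 = 5.167 V.
Then V_B = V_A × (R3‖R_L)/(R2 + R3‖R_L) = 5.167 × 19.17/26.10 = 3.80 V.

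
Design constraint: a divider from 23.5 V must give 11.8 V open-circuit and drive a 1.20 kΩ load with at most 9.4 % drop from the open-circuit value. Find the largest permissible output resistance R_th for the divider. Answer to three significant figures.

R_th ≤ 125 Ω

Loading drop = R_th/(R_th + R_L) ≤ 0.0940, so R_th ≤ R_L · ε/(1−ε) = 1.20 kΩ × 0.0940/0.9060 = 125 Ω.
(Any R1, R2 with R2/(R1+R2) = 0.502 and R1‖R2 ≤ 125 Ω will meet the spec.)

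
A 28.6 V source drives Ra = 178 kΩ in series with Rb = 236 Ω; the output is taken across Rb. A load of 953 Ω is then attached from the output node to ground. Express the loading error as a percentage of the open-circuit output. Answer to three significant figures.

19.8 %

The divider's output (Thévenin) resistance is Ra‖Rb = 235.7 Ω.
Fractional drop under load = R_th/(R_th + R_L) = 235.7 / (235.7 + 953) = 0.1983.
So the output falls by 19.8 %.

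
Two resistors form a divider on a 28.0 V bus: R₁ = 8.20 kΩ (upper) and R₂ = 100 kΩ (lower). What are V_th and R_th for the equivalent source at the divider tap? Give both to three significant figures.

V_th = 25.9 V, R_th = 7.58 kΩ

V_th is the open-circuit tap voltage: 28.0 × 100/(8.20 + 100) = 25.9 V.
With the supply zeroed, R₁ and R₂ appear in parallel from the tap: R_th = R₁‖R₂ = (8.20 × 100)/108.2 = 7.58 kΩ.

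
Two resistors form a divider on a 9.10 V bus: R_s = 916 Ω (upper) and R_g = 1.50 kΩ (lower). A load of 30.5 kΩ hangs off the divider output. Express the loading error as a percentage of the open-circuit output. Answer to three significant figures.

1.83 %

The divider's output (Thévenin) resistance is R_s‖R_g = 568.7 Ω.
Fractional drop under load = R_th/(R_th + R_L) = 568.7 / (568.7 + 30500) = 0.01830.
So the output falls by 1.83 %.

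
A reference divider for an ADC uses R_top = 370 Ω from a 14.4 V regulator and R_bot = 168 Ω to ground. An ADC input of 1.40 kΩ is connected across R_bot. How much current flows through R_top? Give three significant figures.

I ≈ 27.7 mA

R_bot‖R_L = 150.0 Ω, so the source sees R_top + R_bot‖R_L = 520.0 Ω.
I = 14.4 V / 520.0 Ω = 27.7 mA.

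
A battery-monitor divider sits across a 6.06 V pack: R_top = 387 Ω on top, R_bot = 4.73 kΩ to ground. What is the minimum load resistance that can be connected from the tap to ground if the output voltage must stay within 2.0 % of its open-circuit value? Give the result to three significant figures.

Output resistance R_th = R_top‖R_bot = (387 × 4730)/5117 = 357.7 Ω.
The fractional drop is R_th/(R_th + R_L); requiring this ≤ 0.0200 gives R_L ≥ R_th(1/0.0200 − 1) = 357.7 × 49.00 = 17.5 kΩ.

R_L(min) ≈ 17.5 kΩ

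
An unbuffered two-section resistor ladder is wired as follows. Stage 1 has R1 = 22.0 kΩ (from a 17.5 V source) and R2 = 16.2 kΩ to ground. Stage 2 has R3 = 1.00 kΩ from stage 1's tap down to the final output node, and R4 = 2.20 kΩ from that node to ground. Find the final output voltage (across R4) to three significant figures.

V_out ≈ 1.30 V

Stage 2 presents R3+R4 = 3.200 kΩ as a load on stage 1's tap.
Stage 1's lower leg becomes R2‖(R3+R4) = 2.672 kΩ, so V_mid = 17.5 × 2.672/24.67 = 1.895 V.
Stage 2 is itself unloaded: V_out = V_mid × R4/(R3+R4) = 1.895 × 2.20/3.200 = 1.30 V.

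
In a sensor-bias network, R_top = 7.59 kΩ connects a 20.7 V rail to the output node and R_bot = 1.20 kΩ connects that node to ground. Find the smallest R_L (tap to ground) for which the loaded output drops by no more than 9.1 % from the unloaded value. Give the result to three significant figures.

R_L(min) ≈ 10.4 kΩ

Output resistance R_th = R_top‖R_bot = (7.59 × 1.20)/8.790 = 1.036 kΩ.
The fractional drop is R_th/(R_th + R_L); requiring this ≤ 0.0910 gives R_L ≥ R_th(1/0.0910 − 1) = 1.036 × 9.989 = 10.4 kΩ.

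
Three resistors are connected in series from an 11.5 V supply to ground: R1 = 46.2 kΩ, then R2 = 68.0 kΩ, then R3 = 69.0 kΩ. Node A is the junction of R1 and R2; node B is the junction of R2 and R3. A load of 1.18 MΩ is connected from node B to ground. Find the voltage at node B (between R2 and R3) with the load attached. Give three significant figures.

At node B, R3 is in parallel with the load: R3‖R_L = 65.19 kΩ.
Below node A the resistance is R2 + (R3‖R_L) = 133.2 kΩ, so V_A = 11.5 × 133.2/179.4 = 8.538 V.
Then V_B = V_A × (R3‖R_L)/(R2 + R3‖R_L) = 8.538 × 65.19/133.2 = 4.18 V.

V ≈ 4.18 V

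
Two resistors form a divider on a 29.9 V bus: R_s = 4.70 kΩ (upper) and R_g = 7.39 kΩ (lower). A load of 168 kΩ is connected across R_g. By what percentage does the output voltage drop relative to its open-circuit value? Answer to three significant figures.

The divider's output (Thévenin) resistance is R_s‖R_g = 2.873 kΩ.
Fractional drop under load = R_th/(R_th + R_L) = 2.873 / (2.873 + 168) = 0.01681.
So the output falls by 1.68 %.

1.68 %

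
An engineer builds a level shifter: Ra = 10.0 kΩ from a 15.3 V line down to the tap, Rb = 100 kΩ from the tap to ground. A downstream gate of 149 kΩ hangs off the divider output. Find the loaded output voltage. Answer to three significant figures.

The load sits in parallel with Rb: Rb‖R_L = (100 × 149) / (100 + 149) = 59.84 kΩ.
V_out = 15.3 × 59.84 / (10.0 + 59.84) = 15.3 × 59.84/69.84 = 13.1 V.

V_out ≈ 13.1 V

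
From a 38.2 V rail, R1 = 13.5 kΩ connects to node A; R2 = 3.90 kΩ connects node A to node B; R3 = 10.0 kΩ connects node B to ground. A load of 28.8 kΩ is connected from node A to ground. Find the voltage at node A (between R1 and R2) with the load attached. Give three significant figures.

V ≈ 15.7 V

Below node A the series string R2+R3 = 13.90 kΩ sits in parallel with the 28.8 kΩ load: 9.375 kΩ.
V_A = 38.2 × 9.375/(13.5 + 9.375) = 15.7 V.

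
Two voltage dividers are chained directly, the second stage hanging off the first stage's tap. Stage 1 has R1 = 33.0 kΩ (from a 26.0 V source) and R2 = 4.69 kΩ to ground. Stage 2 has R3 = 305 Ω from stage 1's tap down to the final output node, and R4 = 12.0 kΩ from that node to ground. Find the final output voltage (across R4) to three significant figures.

V_out ≈ 2.37 V

Stage 2 presents R3+R4 = 12300 Ω as a load on stage 1's tap.
Stage 1's lower leg becomes R2‖(R3+R4) = 3396 Ω, so V_mid = 26.0 × 3396/36400 = 2.426 V.
Stage 2 is itself unloaded: V_out = V_mid × R4/(R3+R4) = 2.426 × 12000/12300 = 2.37 V.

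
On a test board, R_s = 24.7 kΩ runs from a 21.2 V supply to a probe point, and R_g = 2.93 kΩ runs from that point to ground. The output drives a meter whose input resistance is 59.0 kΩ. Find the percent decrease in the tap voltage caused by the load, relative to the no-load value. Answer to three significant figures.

The divider's output (Thévenin) resistance is R_s‖R_g = 2.619 kΩ.
Fractional drop under load = R_th/(R_th + R_L) = 2.619 / (2.619 + 59.0) = 0.04251.
So the output falls by 4.25 %.

4.25 %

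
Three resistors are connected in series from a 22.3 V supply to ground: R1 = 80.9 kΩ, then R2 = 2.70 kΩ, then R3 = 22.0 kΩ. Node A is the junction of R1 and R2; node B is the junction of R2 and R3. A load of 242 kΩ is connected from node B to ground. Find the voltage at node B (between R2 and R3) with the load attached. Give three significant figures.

At node B, R3 is in parallel with the load: R3‖R_L = 20.17 kΩ.
Below node A the resistance is R2 + (R3‖R_L) = 22.87 kΩ, so V_A = 22.3 × 22.87/103.8 = 4.914 V.
Then V_B = V_A × (R3‖R_L)/(R2 + R3‖R_L) = 4.914 × 20.17/22.87 = 4.33 V.

V ≈ 4.33 V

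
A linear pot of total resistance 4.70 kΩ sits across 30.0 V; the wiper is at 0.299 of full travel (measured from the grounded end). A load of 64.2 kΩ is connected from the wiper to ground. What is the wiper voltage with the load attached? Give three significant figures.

The wiper splits the pot into (1−α)R = 3.295 kΩ above and αR = 1.405 kΩ below.
Lower section ‖ load = 1.375 kΩ.
V_wiper = 30.0 × 1.375/(3.295 + 1.375) = 8.83 V.

V ≈ 8.83 V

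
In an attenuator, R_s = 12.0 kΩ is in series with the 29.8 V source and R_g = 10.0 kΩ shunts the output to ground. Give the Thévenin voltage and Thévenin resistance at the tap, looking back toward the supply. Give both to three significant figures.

V_th = 13.5 V, R_th = 5.45 kΩ

V_th is the open-circuit tap voltage: 29.8 × 10.0/(12.0 + 10.0) = 13.5 V.
With the supply zeroed, R_s and R_g appear in parallel from the tap: R_th = R_s‖R_g = (12.0 × 10.0)/22.00 = 5.45 kΩ.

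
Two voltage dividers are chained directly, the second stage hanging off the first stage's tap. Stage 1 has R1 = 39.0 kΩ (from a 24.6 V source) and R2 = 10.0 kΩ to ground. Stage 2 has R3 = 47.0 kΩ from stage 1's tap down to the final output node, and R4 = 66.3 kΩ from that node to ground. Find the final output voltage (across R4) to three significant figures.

V_out ≈ 2.74 V

Stage 2 presents R3+R4 = 113.3 kΩ as a load on stage 1's tap.
Stage 1's lower leg becomes R2‖(R3+R4) = 9.189 kΩ, so V_mid = 24.6 × 9.189/48.19 = 4.691 V.
Stage 2 is itself unloaded: V_out = V_mid × R4/(R3+R4) = 4.691 × 66.3/113.3 = 2.74 V.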